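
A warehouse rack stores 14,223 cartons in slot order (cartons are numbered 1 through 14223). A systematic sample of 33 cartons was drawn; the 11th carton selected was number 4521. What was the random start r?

211

k = 14223/33 = 431
r = 4521 − (11−1)×431 = 4521 − 4310 = 211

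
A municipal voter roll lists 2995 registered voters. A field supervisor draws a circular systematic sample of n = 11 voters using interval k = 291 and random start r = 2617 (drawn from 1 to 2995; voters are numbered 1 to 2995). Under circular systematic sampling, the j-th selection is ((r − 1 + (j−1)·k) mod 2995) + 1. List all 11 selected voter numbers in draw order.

Selection 1: 2617
Selection 2: 2617 + 291 = 2908
Selection 3: 2908 + 291 = 3199 → 3199 − 2995 = 204
Selection 4: 204 + 291 = 495
Selection 5: 495 + 291 = 786
Selection 6: 786 + 291 = 1077
Selection 7: 1077 + 291 = 1368
Selection 8: 1368 + 291 = 1659
Selection 9: 1659 + 291 = 1950
Selection 10: 1950 + 291 = 2241
Selection 11: 2241 + 291 = 2532

2617, 2908, 204, 495, 786, 1077, 1368, 1659, 1950, 2241, 2532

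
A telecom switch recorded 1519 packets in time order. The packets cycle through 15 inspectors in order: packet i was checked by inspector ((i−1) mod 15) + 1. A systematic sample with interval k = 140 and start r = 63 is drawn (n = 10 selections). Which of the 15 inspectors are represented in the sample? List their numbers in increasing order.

3, 8, 13

Consecutive selections differ by k = 140, so their inspector numbers differ by 140 mod 15 = 5.
gcd(140, 15) = 5, so the sample visits 15/5 = 3 distinct residues mod 15.
Start 63 is inspector 3; the inspectors hit are 3, 8, 13.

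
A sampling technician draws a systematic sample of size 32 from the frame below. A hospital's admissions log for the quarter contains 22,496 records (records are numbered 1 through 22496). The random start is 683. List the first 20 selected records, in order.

683, 1386, 2089, 2792, 3495, 4198, 4901, 5604, 6307, 7010, 7713, 8416, 9119, 9822, 10525, 11228, 11931, 12634, 13337, 14040

k = N/n = 22496/32 = 703
record 1: 683
record 2: 683 + 703 = 1386
record 3: 1386 + 703 = 2089
record 4: 2089 + 703 = 2792
record 5: 2792 + 703 = 3495
record 6: 3495 + 703 = 4198
record 7: 4198 + 703 = 4901
record 8: 4901 + 703 = 5604
record 9: 5604 + 703 = 6307
record 10: 6307 + 703 = 7010
record 11: 7010 + 703 = 7713
record 12: 7713 + 703 = 8416
record 13: 8416 + 703 = 9119
record 14: 9119 + 703 = 9822
record 15: 9822 + 703 = 10525
record 16: 10525 + 703 = 11228
record 17: 11228 + 703 = 11931
record 18: 11931 + 703 = 12634
record 19: 12634 + 703 = 13337
record 20: 13337 + 703 = 14040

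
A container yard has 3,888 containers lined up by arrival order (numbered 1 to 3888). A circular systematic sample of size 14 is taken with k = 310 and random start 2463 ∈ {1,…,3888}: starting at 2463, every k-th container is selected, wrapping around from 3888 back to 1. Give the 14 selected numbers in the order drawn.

Selection 1: 2463
Selection 2: 2463 + 310 = 2773
Selection 3: 2773 + 310 = 3083
Selection 4: 3083 + 310 = 3393
Selection 5: 3393 + 310 = 3703
Selection 6: 3703 + 310 = 4013 → 4013 − 3888 = 125
Selection 7: 125 + 310 = 435
Selection 8: 435 + 310 = 745
Selection 9: 745 + 310 = 1055
Selection 10: 1055 + 310 = 1365
Selection 11: 1365 + 310 = 1675
Selection 12: 1675 + 310 = 1985
Selection 13: 1985 + 310 = 2295
Selection 14: 2295 + 310 = 2605

2463, 2773, 3083, 3393, 3703, 125, 435, 745, 1055, 1365, 1675, 1985, 2295, 2605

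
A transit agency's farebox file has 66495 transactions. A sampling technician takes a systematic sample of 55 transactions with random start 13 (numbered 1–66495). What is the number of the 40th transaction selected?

47164

k = 66495/55 = 1209
40th selection = r + (40−1)·k = 13 + 39×1209 = 13 + 47151 = 47164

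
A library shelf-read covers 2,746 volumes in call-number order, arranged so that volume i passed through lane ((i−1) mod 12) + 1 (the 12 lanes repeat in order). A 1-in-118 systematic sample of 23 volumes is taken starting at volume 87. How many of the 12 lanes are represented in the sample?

6

Consecutive selections differ by k = 118, so their lane numbers differ by 118 mod 12 = 10.
gcd(118, 12) = 2, so the sample visits 12/2 = 6 distinct residues mod 12.
Start 87 is lane 3; the lanes hit are 1, 3, 5, 7, 9, 11.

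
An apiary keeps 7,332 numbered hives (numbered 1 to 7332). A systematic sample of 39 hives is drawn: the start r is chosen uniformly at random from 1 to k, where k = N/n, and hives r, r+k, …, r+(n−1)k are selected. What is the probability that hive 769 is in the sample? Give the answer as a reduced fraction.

1/188

k = 7332/39 = 188.
Hive 769 is selected iff r ≡ 769 (mod 188); exactly one such r in {1,…,188}.
Inclusion probability = 1/188.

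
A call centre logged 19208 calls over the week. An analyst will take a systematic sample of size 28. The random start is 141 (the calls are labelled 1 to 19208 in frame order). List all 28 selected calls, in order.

141, 827, 1513, 2199, 2885, 3571, 4257, 4943, 5629, 6315, 7001, 7687, 8373, 9059, 9745, 10431, 11117, 11803, 12489, 13175, 13861, 14547, 15233, 15919, 16605, 17291, 17977, 18663

k = N/n = 19208/28 = 686
call 1: 141
call 2: 141 + 686 = 827
call 3: 827 + 686 = 1513
call 4: 1513 + 686 = 2199
call 5: 2199 + 686 = 2885
call 6: 2885 + 686 = 3571
call 7: 3571 + 686 = 4257
call 8: 4257 + 686 = 4943
call 9: 4943 + 686 = 5629
call 10: 5629 + 686 = 6315
call 11: 6315 + 686 = 7001
call 12: 7001 + 686 = 7687
call 13: 7687 + 686 = 8373
call 14: 8373 + 686 = 9059
call 15: 9059 + 686 = 9745
call 16: 9745 + 686 = 10431
call 17: 10431 + 686 = 11117
call 18: 11117 + 686 = 11803
call 19: 11803 + 686 = 12489
call 20: 12489 + 686 = 13175
call 21: 13175 + 686 = 13861
call 22: 13861 + 686 = 14547
call 23: 14547 + 686 = 15233
call 24: 15233 + 686 = 15919
call 25: 15919 + 686 = 16605
call 26: 16605 + 686 = 17291
call 27: 17291 + 686 = 17977
call 28: 17977 + 686 = 18663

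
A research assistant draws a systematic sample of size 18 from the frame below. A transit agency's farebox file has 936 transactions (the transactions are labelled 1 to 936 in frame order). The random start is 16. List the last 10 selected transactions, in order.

432, 484, 536, 588, 640, 692, 744, 796, 848, 900

k = N/n = 936/18 = 52
9th selection = 16 + 8×52 = 432
10th: 432 + 52 = 484
11th: 484 + 52 = 536
12th: 536 + 52 = 588
13th: 588 + 52 = 640
14th: 640 + 52 = 692
15th: 692 + 52 = 744
16th: 744 + 52 = 796
17th: 796 + 52 = 848
18th: 848 + 52 = 900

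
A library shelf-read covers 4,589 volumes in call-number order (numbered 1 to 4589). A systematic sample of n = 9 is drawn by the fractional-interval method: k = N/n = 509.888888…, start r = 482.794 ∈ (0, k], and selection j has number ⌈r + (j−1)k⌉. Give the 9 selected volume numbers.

483, 993, 1503, 2013, 2523, 3033, 3543, 4053, 4562

j=1: r + 0k = 482.794 → ⌈·⌉ = 483
j=2: r + 1k = 992.682888… → ⌈·⌉ = 993
j=3: r + 2k = 1502.571777… → ⌈·⌉ = 1503
j=4: r + 3k = 2012.460666… → ⌈·⌉ = 2013
j=5: r + 4k = 2522.349555… → ⌈·⌉ = 2523
j=6: r + 5k = 3032.238444… → ⌈·⌉ = 3033
j=7: r + 6k = 3542.127333… → ⌈·⌉ = 3543
j=8: r + 7k = 4052.016222… → ⌈·⌉ = 4053
j=9: r + 8k = 4561.905111… → ⌈·⌉ = 4562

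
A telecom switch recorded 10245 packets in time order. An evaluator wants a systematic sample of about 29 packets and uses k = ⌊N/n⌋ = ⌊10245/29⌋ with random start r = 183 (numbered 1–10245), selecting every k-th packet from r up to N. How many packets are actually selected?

29

k = ⌊10245/29⌋ = 353
Achieved size = ⌊(10245 − 183)/353⌋ + 1 = ⌊10062/353⌋ + 1 = 28 + 1 = 29
(last selection: 183 + 28×353 = 10067 ≤ 10245; next would be 10420 > 10245)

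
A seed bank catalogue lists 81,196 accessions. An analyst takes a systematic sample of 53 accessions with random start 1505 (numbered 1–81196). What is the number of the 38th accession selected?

k = 81196/53 = 1532
38th selection = r + (38−1)·k = 1505 + 37×1532 = 1505 + 56684 = 58189

58189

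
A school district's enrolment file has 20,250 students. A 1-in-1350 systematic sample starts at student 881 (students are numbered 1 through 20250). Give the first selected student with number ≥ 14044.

14381

k = 1350
Steps past start: ⌈(14044 − 881)/1350⌉ = ⌈13163/1350⌉ = 10
Selected student: 881 + 10×1350 = 14381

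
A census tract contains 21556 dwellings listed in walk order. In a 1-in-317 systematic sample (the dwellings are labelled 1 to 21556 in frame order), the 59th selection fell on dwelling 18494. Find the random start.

k = 317
r = 18494 − (59−1)×317 = 18494 − 18386 = 108

108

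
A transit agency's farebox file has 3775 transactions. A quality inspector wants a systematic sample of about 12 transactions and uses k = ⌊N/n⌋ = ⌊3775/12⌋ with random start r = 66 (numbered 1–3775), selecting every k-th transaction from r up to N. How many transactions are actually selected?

k = ⌊3775/12⌋ = 314
Achieved size = ⌊(3775 − 66)/314⌋ + 1 = ⌊3709/314⌋ + 1 = 11 + 1 = 12
(last selection: 66 + 11×314 = 3520 ≤ 3775; next would be 3834 > 3775)

12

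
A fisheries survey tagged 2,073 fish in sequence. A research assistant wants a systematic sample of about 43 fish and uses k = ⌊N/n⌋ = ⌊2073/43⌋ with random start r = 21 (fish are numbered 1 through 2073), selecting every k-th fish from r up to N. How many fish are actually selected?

43

k = ⌊2073/43⌋ = 48
Achieved size = ⌊(2073 − 21)/48⌋ + 1 = ⌊2052/48⌋ + 1 = 42 + 1 = 43
(last selection: 21 + 42×48 = 2037 ≤ 2073; next would be 2085 > 2073)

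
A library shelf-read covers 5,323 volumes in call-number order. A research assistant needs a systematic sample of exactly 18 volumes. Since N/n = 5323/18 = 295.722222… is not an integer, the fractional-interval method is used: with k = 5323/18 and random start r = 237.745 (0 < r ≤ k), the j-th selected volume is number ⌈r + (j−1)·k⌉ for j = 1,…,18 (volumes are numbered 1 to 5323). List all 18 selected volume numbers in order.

238, 534, 830, 1125, 1421, 1717, 2013, 2308, 2604, 2900, 3195, 3491, 3787, 4083, 4378, 4674, 4970, 5266

j=1: r + 0k = 237.745 → ⌈·⌉ = 238
j=2: r + 1k = 533.467222… → ⌈·⌉ = 534
j=3: r + 2k = 829.189444… → ⌈·⌉ = 830
j=4: r + 3k = 1124.911666… → ⌈·⌉ = 1125
j=5: r + 4k = 1420.633888… → ⌈·⌉ = 1421
j=6: r + 5k = 1716.356111… → ⌈·⌉ = 1717
j=7: r + 6k = 2012.078333… → ⌈·⌉ = 2013
j=8: r + 7k = 2307.800555… → ⌈·⌉ = 2308
j=9: r + 8k = 2603.522777… → ⌈·⌉ = 2604
j=10: r + 9k = 2899.245 → ⌈·⌉ = 2900
j=11: r + 10k = 3194.967222… → ⌈·⌉ = 3195
j=12: r + 11k = 3490.689444… → ⌈·⌉ = 3491
j=13: r + 12k = 3786.411666… → ⌈·⌉ = 3787
j=14: r + 13k = 4082.133888… → ⌈·⌉ = 4083
j=15: r + 14k = 4377.856111… → ⌈·⌉ = 4378
j=16: r + 15k = 4673.578333… → ⌈·⌉ = 4674
j=17: r + 16k = 4969.300555… → ⌈·⌉ = 4970
j=18: r + 17k = 5265.022777… → ⌈·⌉ = 5266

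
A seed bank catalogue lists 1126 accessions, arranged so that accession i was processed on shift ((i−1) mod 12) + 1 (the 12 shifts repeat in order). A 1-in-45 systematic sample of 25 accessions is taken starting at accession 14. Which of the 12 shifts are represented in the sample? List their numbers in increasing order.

2, 5, 8, 11

Consecutive selections differ by k = 45, so their shift numbers differ by 45 mod 12 = 9.
gcd(45, 12) = 3, so the sample visits 12/3 = 4 distinct residues mod 12.
Start 14 is shift 2; the shifts hit are 2, 5, 8, 11.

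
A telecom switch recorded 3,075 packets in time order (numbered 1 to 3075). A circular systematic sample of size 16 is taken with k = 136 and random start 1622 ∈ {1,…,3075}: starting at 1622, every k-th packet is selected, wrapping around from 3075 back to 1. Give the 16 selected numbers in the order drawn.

1622, 1758, 1894, 2030, 2166, 2302, 2438, 2574, 2710, 2846, 2982, 43, 179, 315, 451, 587

Selection 1: 1622
Selection 2: 1622 + 136 = 1758
Selection 3: 1758 + 136 = 1894
Selection 4: 1894 + 136 = 2030
Selection 5: 2030 + 136 = 2166
Selection 6: 2166 + 136 = 2302
Selection 7: 2302 + 136 = 2438
Selection 8: 2438 + 136 = 2574
Selection 9: 2574 + 136 = 2710
Selection 10: 2710 + 136 = 2846
Selection 11: 2846 + 136 = 2982
Selection 12: 2982 + 136 = 3118 → 3118 − 3075 = 43
Selection 13: 43 + 136 = 179
Selection 14: 179 + 136 = 315
Selection 15: 315 + 136 = 451
Selection 16: 451 + 136 = 587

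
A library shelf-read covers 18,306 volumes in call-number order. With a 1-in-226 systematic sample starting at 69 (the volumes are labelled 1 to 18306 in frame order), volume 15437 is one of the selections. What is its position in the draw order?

69

k = 226
position = (15437 − 69)/226 + 1 = 15368/226 + 1 = 68 + 1 = 69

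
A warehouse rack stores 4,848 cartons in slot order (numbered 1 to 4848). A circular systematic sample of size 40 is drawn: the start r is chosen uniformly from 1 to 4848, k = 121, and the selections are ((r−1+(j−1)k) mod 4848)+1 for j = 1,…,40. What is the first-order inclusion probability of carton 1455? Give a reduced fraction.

For each position j, as r ranges over 1…4848 the j-th selection hits every carton exactly once, so carton 1455 is selected for exactly 40 of the 4848 starts.
Inclusion probability = 40/4848 = 5/606.

5/606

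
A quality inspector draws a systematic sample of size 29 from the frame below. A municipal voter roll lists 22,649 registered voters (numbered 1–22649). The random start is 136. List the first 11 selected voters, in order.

k = N/n = 22649/29 = 781
voter 1: 136
voter 2: 136 + 781 = 917
voter 3: 917 + 781 = 1698
voter 4: 1698 + 781 = 2479
voter 5: 2479 + 781 = 3260
voter 6: 3260 + 781 = 4041
voter 7: 4041 + 781 = 4822
voter 8: 4822 + 781 = 5603
voter 9: 5603 + 781 = 6384
voter 10: 6384 + 781 = 7165
voter 11: 7165 + 781 = 7946

136, 917, 1698, 2479, 3260, 4041, 4822, 5603, 6384, 7165, 7946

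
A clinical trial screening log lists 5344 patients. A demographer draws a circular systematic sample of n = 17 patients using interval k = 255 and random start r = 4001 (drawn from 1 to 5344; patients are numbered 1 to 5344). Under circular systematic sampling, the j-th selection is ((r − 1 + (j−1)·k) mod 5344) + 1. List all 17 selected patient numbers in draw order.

4001, 4256, 4511, 4766, 5021, 5276, 187, 442, 697, 952, 1207, 1462, 1717, 1972, 2227, 2482, 2737

Selection 1: 4001
Selection 2: 4001 + 255 = 4256
Selection 3: 4256 + 255 = 4511
Selection 4: 4511 + 255 = 4766
Selection 5: 4766 + 255 = 5021
Selection 6: 5021 + 255 = 5276
Selection 7: 5276 + 255 = 5531 → 5531 − 5344 = 187
Selection 8: 187 + 255 = 442
Selection 9: 442 + 255 = 697
Selection 10: 697 + 255 = 952
Selection 11: 952 + 255 = 1207
Selection 12: 1207 + 255 = 1462
Selection 13: 1462 + 255 = 1717
Selection 14: 1717 + 255 = 1972
Selection 15: 1972 + 255 = 2227
Selection 16: 2227 + 255 = 2482
Selection 17: 2482 + 255 = 2737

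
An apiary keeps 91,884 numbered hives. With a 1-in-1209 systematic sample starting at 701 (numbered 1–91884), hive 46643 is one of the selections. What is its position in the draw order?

39

k = 1209
position = (46643 − 701)/1209 + 1 = 45942/1209 + 1 = 38 + 1 = 39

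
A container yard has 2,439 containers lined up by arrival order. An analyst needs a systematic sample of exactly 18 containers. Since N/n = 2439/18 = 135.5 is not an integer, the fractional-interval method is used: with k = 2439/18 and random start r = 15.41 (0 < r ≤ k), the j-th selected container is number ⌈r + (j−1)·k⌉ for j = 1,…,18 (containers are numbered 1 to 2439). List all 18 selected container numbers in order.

16, 151, 287, 422, 558, 693, 829, 964, 1100, 1235, 1371, 1506, 1642, 1777, 1913, 2048, 2184, 2319

j=1: r + 0k = 15.41 → ⌈·⌉ = 16
j=2: r + 1k = 150.91 → ⌈·⌉ = 151
j=3: r + 2k = 286.41 → ⌈·⌉ = 287
j=4: r + 3k = 421.91 → ⌈·⌉ = 422
j=5: r + 4k = 557.41 → ⌈·⌉ = 558
j=6: r + 5k = 692.91 → ⌈·⌉ = 693
j=7: r + 6k = 828.41 → ⌈·⌉ = 829
j=8: r + 7k = 963.91 → ⌈·⌉ = 964
j=9: r + 8k = 1099.41 → ⌈·⌉ = 1100
j=10: r + 9k = 1234.91 → ⌈·⌉ = 1235
j=11: r + 10k = 1370.41 → ⌈·⌉ = 1371
j=12: r + 11k = 1505.91 → ⌈·⌉ = 1506
j=13: r + 12k = 1641.41 → ⌈·⌉ = 1642
j=14: r + 13k = 1776.91 → ⌈·⌉ = 1777
j=15: r + 14k = 1912.41 → ⌈·⌉ = 1913
j=16: r + 15k = 2047.91 → ⌈·⌉ = 2048
j=17: r + 16k = 2183.41 → ⌈·⌉ = 2184
j=18: r + 17k = 2318.91 → ⌈·⌉ = 2319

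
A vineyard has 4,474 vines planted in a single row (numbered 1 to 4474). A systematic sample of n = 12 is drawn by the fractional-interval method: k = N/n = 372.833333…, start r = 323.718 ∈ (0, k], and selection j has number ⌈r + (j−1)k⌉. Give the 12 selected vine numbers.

j=1: r + 0k = 323.718 → ⌈·⌉ = 324
j=2: r + 1k = 696.551333… → ⌈·⌉ = 697
j=3: r + 2k = 1069.384666… → ⌈·⌉ = 1070
j=4: r + 3k = 1442.218 → ⌈·⌉ = 1443
j=5: r + 4k = 1815.051333… → ⌈·⌉ = 1816
j=6: r + 5k = 2187.884666… → ⌈·⌉ = 2188
j=7: r + 6k = 2560.718 → ⌈·⌉ = 2561
j=8: r + 7k = 2933.551333… → ⌈·⌉ = 2934
j=9: r + 8k = 3306.384666… → ⌈·⌉ = 3307
j=10: r + 9k = 3679.218 → ⌈·⌉ = 3680
j=11: r + 10k = 4052.051333… → ⌈·⌉ = 4053
j=12: r + 11k = 4424.884666… → ⌈·⌉ = 4425

324, 697, 1070, 1443, 1816, 2188, 2561, 2934, 3307, 3680, 4053, 4425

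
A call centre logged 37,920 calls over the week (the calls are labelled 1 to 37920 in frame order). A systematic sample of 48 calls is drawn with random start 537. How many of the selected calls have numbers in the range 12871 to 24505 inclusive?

15

k = 37920/48 = 790
First selection ≥ 12871: 537 + ⌈(12871−537)/790⌉·790 = 537 + 16×790 = 13177
Last selection ≤ 24505: 537 + ⌊(24505−537)/790⌋·790 = 537 + 30×790 = 24237
Count = 30 − 16 + 1 = 15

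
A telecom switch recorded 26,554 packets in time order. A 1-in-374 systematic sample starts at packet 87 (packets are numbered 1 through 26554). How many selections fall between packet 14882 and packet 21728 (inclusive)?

k = 374
First selection ≥ 14882: 87 + ⌈(14882−87)/374⌉·374 = 87 + 40×374 = 15047
Last selection ≤ 21728: 87 + ⌊(21728−87)/374⌋·374 = 87 + 57×374 = 21405
Count = 57 − 40 + 1 = 18

18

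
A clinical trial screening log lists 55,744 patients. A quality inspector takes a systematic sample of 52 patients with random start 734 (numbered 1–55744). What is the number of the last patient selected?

k = 55744/52 = 1072
52nd selection = r + (52−1)·k = 734 + 51×1072 = 734 + 54672 = 55406

55406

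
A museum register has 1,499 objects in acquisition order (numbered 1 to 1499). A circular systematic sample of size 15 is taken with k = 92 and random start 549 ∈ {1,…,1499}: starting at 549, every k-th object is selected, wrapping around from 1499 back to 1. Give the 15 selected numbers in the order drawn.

549, 641, 733, 825, 917, 1009, 1101, 1193, 1285, 1377, 1469, 62, 154, 246, 338

Selection 1: 549
Selection 2: 549 + 92 = 641
Selection 3: 641 + 92 = 733
Selection 4: 733 + 92 = 825
Selection 5: 825 + 92 = 917
Selection 6: 917 + 92 = 1009
Selection 7: 1009 + 92 = 1101
Selection 8: 1101 + 92 = 1193
Selection 9: 1193 + 92 = 1285
Selection 10: 1285 + 92 = 1377
Selection 11: 1377 + 92 = 1469
Selection 12: 1469 + 92 = 1561 → 1561 − 1499 = 62
Selection 13: 62 + 92 = 154
Selection 14: 154 + 92 = 246
Selection 15: 246 + 92 = 338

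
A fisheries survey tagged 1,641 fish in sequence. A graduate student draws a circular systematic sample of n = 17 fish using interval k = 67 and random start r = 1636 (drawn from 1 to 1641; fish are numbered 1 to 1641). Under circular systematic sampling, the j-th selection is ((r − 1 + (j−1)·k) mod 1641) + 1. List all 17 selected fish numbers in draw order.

1636, 62, 129, 196, 263, 330, 397, 464, 531, 598, 665, 732, 799, 866, 933, 1000, 1067

Selection 1: 1636
Selection 2: 1636 + 67 = 1703 → 1703 − 1641 = 62
Selection 3: 62 + 67 = 129
Selection 4: 129 + 67 = 196
Selection 5: 196 + 67 = 263
Selection 6: 263 + 67 = 330
Selection 7: 330 + 67 = 397
Selection 8: 397 + 67 = 464
Selection 9: 464 + 67 = 531
Selection 10: 531 + 67 = 598
Selection 11: 598 + 67 = 665
Selection 12: 665 + 67 = 732
Selection 13: 732 + 67 = 799
Selection 14: 799 + 67 = 866
Selection 15: 866 + 67 = 933
Selection 16: 933 + 67 = 1000
Selection 17: 1000 + 67 = 1067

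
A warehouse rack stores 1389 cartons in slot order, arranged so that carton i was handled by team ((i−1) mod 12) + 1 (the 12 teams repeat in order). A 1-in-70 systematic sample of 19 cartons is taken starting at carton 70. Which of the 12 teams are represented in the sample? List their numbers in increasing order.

Consecutive selections differ by k = 70, so their team numbers differ by 70 mod 12 = 10.
gcd(70, 12) = 2, so the sample visits 12/2 = 6 distinct residues mod 12.
Start 70 is team 10; the teams hit are 2, 4, 6, 8, 10, 12.

2, 4, 6, 8, 10, 12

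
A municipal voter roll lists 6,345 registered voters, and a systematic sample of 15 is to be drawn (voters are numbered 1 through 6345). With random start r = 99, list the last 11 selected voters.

k = N/n = 6345/15 = 423
5th selection = 99 + 4×423 = 1791
6th: 1791 + 423 = 2214
7th: 2214 + 423 = 2637
8th: 2637 + 423 = 3060
9th: 3060 + 423 = 3483
10th: 3483 + 423 = 3906
11th: 3906 + 423 = 4329
12th: 4329 + 423 = 4752
13th: 4752 + 423 = 5175
14th: 5175 + 423 = 5598
15th: 5598 + 423 = 6021

1791, 2214, 2637, 3060, 3483, 3906, 4329, 4752, 5175, 5598, 6021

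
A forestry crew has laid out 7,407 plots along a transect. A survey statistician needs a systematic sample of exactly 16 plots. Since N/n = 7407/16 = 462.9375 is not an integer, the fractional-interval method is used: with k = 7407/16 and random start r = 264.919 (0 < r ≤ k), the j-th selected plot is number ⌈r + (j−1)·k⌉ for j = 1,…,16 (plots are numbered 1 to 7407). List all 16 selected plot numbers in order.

265, 728, 1191, 1654, 2117, 2580, 3043, 3506, 3969, 4432, 4895, 5358, 5821, 6284, 6747, 7209

j=1: r + 0k = 264.919 → ⌈·⌉ = 265
j=2: r + 1k = 727.8565 → ⌈·⌉ = 728
j=3: r + 2k = 1190.794 → ⌈·⌉ = 1191
j=4: r + 3k = 1653.7315 → ⌈·⌉ = 1654
j=5: r + 4k = 2116.669 → ⌈·⌉ = 2117
j=6: r + 5k = 2579.6065 → ⌈·⌉ = 2580
j=7: r + 6k = 3042.544 → ⌈·⌉ = 3043
j=8: r + 7k = 3505.4815 → ⌈·⌉ = 3506
j=9: r + 8k = 3968.419 → ⌈·⌉ = 3969
j=10: r + 9k = 4431.3565 → ⌈·⌉ = 4432
j=11: r + 10k = 4894.294 → ⌈·⌉ = 4895
j=12: r + 11k = 5357.2315 → ⌈·⌉ = 5358
j=13: r + 12k = 5820.169 → ⌈·⌉ = 5821
j=14: r + 13k = 6283.1065 → ⌈·⌉ = 6284
j=15: r + 14k = 6746.044 → ⌈·⌉ = 6747
j=16: r + 15k = 7208.9815 → ⌈·⌉ = 7209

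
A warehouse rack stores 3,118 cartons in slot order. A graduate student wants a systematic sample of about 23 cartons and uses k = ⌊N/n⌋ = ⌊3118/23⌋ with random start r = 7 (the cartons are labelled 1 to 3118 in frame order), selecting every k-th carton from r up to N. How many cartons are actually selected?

24

k = ⌊3118/23⌋ = 135
Achieved size = ⌊(3118 − 7)/135⌋ + 1 = ⌊3111/135⌋ + 1 = 23 + 1 = 24
(last selection: 7 + 23×135 = 3112 ≤ 3118; next would be 3247 > 3118)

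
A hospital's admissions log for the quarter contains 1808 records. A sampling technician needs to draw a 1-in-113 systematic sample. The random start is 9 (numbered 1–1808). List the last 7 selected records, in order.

10th selection = 9 + 9×113 = 1026
11th: 1026 + 113 = 1139
12th: 1139 + 113 = 1252
13th: 1252 + 113 = 1365
14th: 1365 + 113 = 1478
15th: 1478 + 113 = 1591
16th: 1591 + 113 = 1704

1026, 1139, 1252, 1365, 1478, 1591, 1704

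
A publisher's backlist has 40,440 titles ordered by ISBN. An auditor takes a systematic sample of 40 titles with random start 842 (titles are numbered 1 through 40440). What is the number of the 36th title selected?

36227

k = 40440/40 = 1011
36th selection = r + (36−1)·k = 842 + 35×1011 = 842 + 35385 = 36227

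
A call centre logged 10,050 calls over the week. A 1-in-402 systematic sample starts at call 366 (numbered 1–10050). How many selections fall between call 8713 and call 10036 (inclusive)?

4

k = 402
First selection ≥ 8713: 366 + ⌈(8713−366)/402⌉·402 = 366 + 21×402 = 8808
Last selection ≤ 10036: 366 + ⌊(10036−366)/402⌋·402 = 366 + 24×402 = 10014
Count = 24 − 21 + 1 = 4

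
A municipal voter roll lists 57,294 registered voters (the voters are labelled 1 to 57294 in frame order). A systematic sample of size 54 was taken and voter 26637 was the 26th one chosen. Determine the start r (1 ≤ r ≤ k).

k = 57294/54 = 1061
r = 26637 − (26−1)×1061 = 26637 − 26525 = 112

112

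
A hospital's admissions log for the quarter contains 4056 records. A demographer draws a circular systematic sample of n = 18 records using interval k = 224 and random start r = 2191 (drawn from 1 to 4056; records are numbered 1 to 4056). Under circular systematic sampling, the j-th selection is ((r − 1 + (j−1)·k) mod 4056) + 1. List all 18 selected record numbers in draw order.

2191, 2415, 2639, 2863, 3087, 3311, 3535, 3759, 3983, 151, 375, 599, 823, 1047, 1271, 1495, 1719, 1943

Selection 1: 2191
Selection 2: 2191 + 224 = 2415
Selection 3: 2415 + 224 = 2639
Selection 4: 2639 + 224 = 2863
Selection 5: 2863 + 224 = 3087
Selection 6: 3087 + 224 = 3311
Selection 7: 3311 + 224 = 3535
Selection 8: 3535 + 224 = 3759
Selection 9: 3759 + 224 = 3983
Selection 10: 3983 + 224 = 4207 → 4207 − 4056 = 151
Selection 11: 151 + 224 = 375
Selection 12: 375 + 224 = 599
Selection 13: 599 + 224 = 823
Selection 14: 823 + 224 = 1047
Selection 15: 1047 + 224 = 1271
Selection 16: 1271 + 224 = 1495
Selection 17: 1495 + 224 = 1719
Selection 18: 1719 + 224 = 1943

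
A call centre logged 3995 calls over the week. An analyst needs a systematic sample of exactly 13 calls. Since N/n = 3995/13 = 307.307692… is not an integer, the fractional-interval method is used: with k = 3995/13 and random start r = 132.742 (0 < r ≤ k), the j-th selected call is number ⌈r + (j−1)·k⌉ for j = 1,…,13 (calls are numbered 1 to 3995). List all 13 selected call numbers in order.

j=1: r + 0k = 132.742 → ⌈·⌉ = 133
j=2: r + 1k = 440.049692… → ⌈·⌉ = 441
j=3: r + 2k = 747.357384… → ⌈·⌉ = 748
j=4: r + 3k = 1054.665076… → ⌈·⌉ = 1055
j=5: r + 4k = 1361.972769… → ⌈·⌉ = 1362
j=6: r + 5k = 1669.280461… → ⌈·⌉ = 1670
j=7: r + 6k = 1976.588153… → ⌈·⌉ = 1977
j=8: r + 7k = 2283.895846… → ⌈·⌉ = 2284
j=9: r + 8k = 2591.203538… → ⌈·⌉ = 2592
j=10: r + 9k = 2898.511230… → ⌈·⌉ = 2899
j=11: r + 10k = 3205.818923… → ⌈·⌉ = 3206
j=12: r + 11k = 3513.126615… → ⌈·⌉ = 3514
j=13: r + 12k = 3820.434307… → ⌈·⌉ = 3821

133, 441, 748, 1055, 1362, 1670, 1977, 2284, 2592, 2899, 3206, 3514, 3821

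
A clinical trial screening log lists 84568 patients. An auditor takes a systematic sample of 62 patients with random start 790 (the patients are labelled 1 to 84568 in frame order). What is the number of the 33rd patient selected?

44438

k = 84568/62 = 1364
33rd selection = r + (33−1)·k = 790 + 32×1364 = 790 + 43648 = 44438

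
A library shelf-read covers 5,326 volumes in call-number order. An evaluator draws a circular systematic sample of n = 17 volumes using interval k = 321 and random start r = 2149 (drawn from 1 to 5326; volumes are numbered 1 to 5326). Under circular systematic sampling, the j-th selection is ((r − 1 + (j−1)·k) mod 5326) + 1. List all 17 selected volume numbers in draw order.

2149, 2470, 2791, 3112, 3433, 3754, 4075, 4396, 4717, 5038, 33, 354, 675, 996, 1317, 1638, 1959

Selection 1: 2149
Selection 2: 2149 + 321 = 2470
Selection 3: 2470 + 321 = 2791
Selection 4: 2791 + 321 = 3112
Selection 5: 3112 + 321 = 3433
Selection 6: 3433 + 321 = 3754
Selection 7: 3754 + 321 = 4075
Selection 8: 4075 + 321 = 4396
Selection 9: 4396 + 321 = 4717
Selection 10: 4717 + 321 = 5038
Selection 11: 5038 + 321 = 5359 → 5359 − 5326 = 33
Selection 12: 33 + 321 = 354
Selection 13: 354 + 321 = 675
Selection 14: 675 + 321 = 996
Selection 15: 996 + 321 = 1317
Selection 16: 1317 + 321 = 1638
Selection 17: 1638 + 321 = 1959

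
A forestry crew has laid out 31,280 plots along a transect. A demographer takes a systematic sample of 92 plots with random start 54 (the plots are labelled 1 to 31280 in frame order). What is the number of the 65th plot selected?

k = 31280/92 = 340
65th selection = r + (65−1)·k = 54 + 64×340 = 54 + 21760 = 21814

21814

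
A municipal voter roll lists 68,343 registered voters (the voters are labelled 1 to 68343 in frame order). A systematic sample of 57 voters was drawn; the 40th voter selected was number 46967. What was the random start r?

k = 68343/57 = 1199
r = 46967 − (40−1)×1199 = 46967 − 46761 = 206

206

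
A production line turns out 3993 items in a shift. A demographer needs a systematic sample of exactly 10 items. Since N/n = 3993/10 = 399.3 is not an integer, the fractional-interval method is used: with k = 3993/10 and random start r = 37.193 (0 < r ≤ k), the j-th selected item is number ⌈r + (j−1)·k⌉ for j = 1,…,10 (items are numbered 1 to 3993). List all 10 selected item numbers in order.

j=1: r + 0k = 37.193 → ⌈·⌉ = 38
j=2: r + 1k = 436.493 → ⌈·⌉ = 437
j=3: r + 2k = 835.793 → ⌈·⌉ = 836
j=4: r + 3k = 1235.093 → ⌈·⌉ = 1236
j=5: r + 4k = 1634.393 → ⌈·⌉ = 1635
j=6: r + 5k = 2033.693 → ⌈·⌉ = 2034
j=7: r + 6k = 2432.993 → ⌈·⌉ = 2433
j=8: r + 7k = 2832.293 → ⌈·⌉ = 2833
j=9: r + 8k = 3231.593 → ⌈·⌉ = 3232
j=10: r + 9k = 3630.893 → ⌈·⌉ = 3631

38, 437, 836, 1236, 1635, 2034, 2433, 2833, 3232, 3631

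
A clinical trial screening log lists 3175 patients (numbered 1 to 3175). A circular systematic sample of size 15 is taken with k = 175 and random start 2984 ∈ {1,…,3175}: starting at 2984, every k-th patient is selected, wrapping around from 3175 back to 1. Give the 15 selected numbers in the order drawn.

2984, 3159, 159, 334, 509, 684, 859, 1034, 1209, 1384, 1559, 1734, 1909, 2084, 2259

Selection 1: 2984
Selection 2: 2984 + 175 = 3159
Selection 3: 3159 + 175 = 3334 → 3334 − 3175 = 159
Selection 4: 159 + 175 = 334
Selection 5: 334 + 175 = 509
Selection 6: 509 + 175 = 684
Selection 7: 684 + 175 = 859
Selection 8: 859 + 175 = 1034
Selection 9: 1034 + 175 = 1209
Selection 10: 1209 + 175 = 1384
Selection 11: 1384 + 175 = 1559
Selection 12: 1559 + 175 = 1734
Selection 13: 1734 + 175 = 1909
Selection 14: 1909 + 175 = 2084
Selection 15: 2084 + 175 = 2259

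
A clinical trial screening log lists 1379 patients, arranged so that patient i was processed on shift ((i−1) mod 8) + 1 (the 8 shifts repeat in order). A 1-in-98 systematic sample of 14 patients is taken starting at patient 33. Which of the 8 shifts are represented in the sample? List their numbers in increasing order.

1, 3, 5, 7

Consecutive selections differ by k = 98, so their shift numbers differ by 98 mod 8 = 2.
gcd(98, 8) = 2, so the sample visits 8/2 = 4 distinct residues mod 8.
Start 33 is shift 1; the shifts hit are 1, 3, 5, 7.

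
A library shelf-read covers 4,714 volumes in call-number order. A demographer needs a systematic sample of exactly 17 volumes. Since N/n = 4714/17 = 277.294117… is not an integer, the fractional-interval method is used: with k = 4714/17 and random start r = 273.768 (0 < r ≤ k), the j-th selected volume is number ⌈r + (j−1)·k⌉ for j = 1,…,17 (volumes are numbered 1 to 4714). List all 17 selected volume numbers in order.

274, 552, 829, 1106, 1383, 1661, 1938, 2215, 2493, 2770, 3047, 3325, 3602, 3879, 4156, 4434, 4711

j=1: r + 0k = 273.768 → ⌈·⌉ = 274
j=2: r + 1k = 551.062117… → ⌈·⌉ = 552
j=3: r + 2k = 828.356235… → ⌈·⌉ = 829
j=4: r + 3k = 1105.650352… → ⌈·⌉ = 1106
j=5: r + 4k = 1382.944470… → ⌈·⌉ = 1383
j=6: r + 5k = 1660.238588… → ⌈·⌉ = 1661
j=7: r + 6k = 1937.532705… → ⌈·⌉ = 1938
j=8: r + 7k = 2214.826823… → ⌈·⌉ = 2215
j=9: r + 8k = 2492.120941… → ⌈·⌉ = 2493
j=10: r + 9k = 2769.415058… → ⌈·⌉ = 2770
j=11: r + 10k = 3046.709176… → ⌈·⌉ = 3047
j=12: r + 11k = 3324.003294… → ⌈·⌉ = 3325
j=13: r + 12k = 3601.297411… → ⌈·⌉ = 3602
j=14: r + 13k = 3878.591529… → ⌈·⌉ = 3879
j=15: r + 14k = 4155.885647… → ⌈·⌉ = 4156
j=16: r + 15k = 4433.179764… → ⌈·⌉ = 4434
j=17: r + 16k = 4710.473882… → ⌈·⌉ = 4711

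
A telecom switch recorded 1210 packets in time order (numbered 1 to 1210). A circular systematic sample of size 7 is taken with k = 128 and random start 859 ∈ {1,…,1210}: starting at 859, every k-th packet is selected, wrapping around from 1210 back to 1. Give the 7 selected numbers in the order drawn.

Selection 1: 859
Selection 2: 859 + 128 = 987
Selection 3: 987 + 128 = 1115
Selection 4: 1115 + 128 = 1243 → 1243 − 1210 = 33
Selection 5: 33 + 128 = 161
Selection 6: 161 + 128 = 289
Selection 7: 289 + 128 = 417

859, 987, 1115, 33, 161, 289, 417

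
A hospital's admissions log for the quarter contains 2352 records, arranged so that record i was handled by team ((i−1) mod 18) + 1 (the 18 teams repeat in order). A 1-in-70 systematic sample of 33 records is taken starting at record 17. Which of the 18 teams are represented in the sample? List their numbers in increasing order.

1, 3, 5, 7, 9, 11, 13, 15, 17

Consecutive selections differ by k = 70, so their team numbers differ by 70 mod 18 = 16.
gcd(70, 18) = 2, so the sample visits 18/2 = 9 distinct residues mod 18.
Start 17 is team 17; the teams hit are 1, 3, 5, 7, 9, 11, 13, 15, 17.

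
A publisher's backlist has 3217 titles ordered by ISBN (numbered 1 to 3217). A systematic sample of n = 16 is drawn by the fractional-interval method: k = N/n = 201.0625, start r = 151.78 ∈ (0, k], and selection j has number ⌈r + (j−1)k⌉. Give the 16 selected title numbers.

152, 353, 554, 755, 957, 1158, 1359, 1560, 1761, 1962, 2163, 2364, 2565, 2766, 2967, 3168

j=1: r + 0k = 151.78 → ⌈·⌉ = 152
j=2: r + 1k = 352.8425 → ⌈·⌉ = 353
j=3: r + 2k = 553.905 → ⌈·⌉ = 554
j=4: r + 3k = 754.9675 → ⌈·⌉ = 755
j=5: r + 4k = 956.03 → ⌈·⌉ = 957
j=6: r + 5k = 1157.0925 → ⌈·⌉ = 1158
j=7: r + 6k = 1358.155 → ⌈·⌉ = 1359
j=8: r + 7k = 1559.2175 → ⌈·⌉ = 1560
j=9: r + 8k = 1760.28 → ⌈·⌉ = 1761
j=10: r + 9k = 1961.3425 → ⌈·⌉ = 1962
j=11: r + 10k = 2162.405 → ⌈·⌉ = 2163
j=12: r + 11k = 2363.4675 → ⌈·⌉ = 2364
j=13: r + 12k = 2564.53 → ⌈·⌉ = 2565
j=14: r + 13k = 2765.5925 → ⌈·⌉ = 2766
j=15: r + 14k = 2966.655 → ⌈·⌉ = 2967
j=16: r + 15k = 3167.7175 → ⌈·⌉ = 3168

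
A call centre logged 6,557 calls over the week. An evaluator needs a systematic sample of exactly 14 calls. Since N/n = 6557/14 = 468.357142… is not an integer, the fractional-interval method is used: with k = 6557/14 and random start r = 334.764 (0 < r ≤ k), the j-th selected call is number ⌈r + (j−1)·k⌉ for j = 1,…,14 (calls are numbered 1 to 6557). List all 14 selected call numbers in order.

335, 804, 1272, 1740, 2209, 2677, 3145, 3614, 4082, 4550, 5019, 5487, 5956, 6424

j=1: r + 0k = 334.764 → ⌈·⌉ = 335
j=2: r + 1k = 803.121142… → ⌈·⌉ = 804
j=3: r + 2k = 1271.478285… → ⌈·⌉ = 1272
j=4: r + 3k = 1739.835428… → ⌈·⌉ = 1740
j=5: r + 4k = 2208.192571… → ⌈·⌉ = 2209
j=6: r + 5k = 2676.549714… → ⌈·⌉ = 2677
j=7: r + 6k = 3144.906857… → ⌈·⌉ = 3145
j=8: r + 7k = 3613.264 → ⌈·⌉ = 3614
j=9: r + 8k = 4081.621142… → ⌈·⌉ = 4082
j=10: r + 9k = 4549.978285… → ⌈·⌉ = 4550
j=11: r + 10k = 5018.335428… → ⌈·⌉ = 5019
j=12: r + 11k = 5486.692571… → ⌈·⌉ = 5487
j=13: r + 12k = 5955.049714… → ⌈·⌉ = 5956
j=14: r + 13k = 6423.406857… → ⌈·⌉ = 6424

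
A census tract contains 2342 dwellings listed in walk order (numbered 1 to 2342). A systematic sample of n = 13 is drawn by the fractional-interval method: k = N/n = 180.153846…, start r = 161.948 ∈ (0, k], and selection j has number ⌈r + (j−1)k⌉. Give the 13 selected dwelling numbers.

162, 343, 523, 703, 883, 1063, 1243, 1424, 1604, 1784, 1964, 2144, 2324

j=1: r + 0k = 161.948 → ⌈·⌉ = 162
j=2: r + 1k = 342.101846… → ⌈·⌉ = 343
j=3: r + 2k = 522.255692… → ⌈·⌉ = 523
j=4: r + 3k = 702.409538… → ⌈·⌉ = 703
j=5: r + 4k = 882.563384… → ⌈·⌉ = 883
j=6: r + 5k = 1062.717230… → ⌈·⌉ = 1063
j=7: r + 6k = 1242.871076… → ⌈·⌉ = 1243
j=8: r + 7k = 1423.024923… → ⌈·⌉ = 1424
j=9: r + 8k = 1603.178769… → ⌈·⌉ = 1604
j=10: r + 9k = 1783.332615… → ⌈·⌉ = 1784
j=11: r + 10k = 1963.486461… → ⌈·⌉ = 1964
j=12: r + 11k = 2143.640307… → ⌈·⌉ = 2144
j=13: r + 12k = 2323.794153… → ⌈·⌉ = 2324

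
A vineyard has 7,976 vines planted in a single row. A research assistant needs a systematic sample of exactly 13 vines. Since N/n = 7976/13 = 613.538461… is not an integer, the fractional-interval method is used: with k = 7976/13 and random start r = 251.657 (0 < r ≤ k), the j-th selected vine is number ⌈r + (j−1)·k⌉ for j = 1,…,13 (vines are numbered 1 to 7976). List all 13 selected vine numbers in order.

j=1: r + 0k = 251.657 → ⌈·⌉ = 252
j=2: r + 1k = 865.195461… → ⌈·⌉ = 866
j=3: r + 2k = 1478.733923… → ⌈·⌉ = 1479
j=4: r + 3k = 2092.272384… → ⌈·⌉ = 2093
j=5: r + 4k = 2705.810846… → ⌈·⌉ = 2706
j=6: r + 5k = 3319.349307… → ⌈·⌉ = 3320
j=7: r + 6k = 3932.887769… → ⌈·⌉ = 3933
j=8: r + 7k = 4546.426230… → ⌈·⌉ = 4547
j=9: r + 8k = 5159.964692… → ⌈·⌉ = 5160
j=10: r + 9k = 5773.503153… → ⌈·⌉ = 5774
j=11: r + 10k = 6387.041615… → ⌈·⌉ = 6388
j=12: r + 11k = 7000.580076… → ⌈·⌉ = 7001
j=13: r + 12k = 7614.118538… → ⌈·⌉ = 7615

252, 866, 1479, 2093, 2706, 3320, 3933, 4547, 5160, 5774, 6388, 7001, 7615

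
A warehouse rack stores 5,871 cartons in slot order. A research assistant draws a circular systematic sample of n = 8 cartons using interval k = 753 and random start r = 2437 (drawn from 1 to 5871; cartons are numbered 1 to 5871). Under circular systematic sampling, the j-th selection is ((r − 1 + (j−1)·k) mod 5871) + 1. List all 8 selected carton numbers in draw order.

2437, 3190, 3943, 4696, 5449, 331, 1084, 1837

Selection 1: 2437
Selection 2: 2437 + 753 = 3190
Selection 3: 3190 + 753 = 3943
Selection 4: 3943 + 753 = 4696
Selection 5: 4696 + 753 = 5449
Selection 6: 5449 + 753 = 6202 → 6202 − 5871 = 331
Selection 7: 331 + 753 = 1084
Selection 8: 1084 + 753 = 1837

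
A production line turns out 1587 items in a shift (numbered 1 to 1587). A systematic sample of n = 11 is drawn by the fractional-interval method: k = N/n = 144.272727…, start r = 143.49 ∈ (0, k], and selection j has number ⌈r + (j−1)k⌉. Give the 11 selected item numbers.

144, 288, 433, 577, 721, 865, 1010, 1154, 1298, 1442, 1587

j=1: r + 0k = 143.49 → ⌈·⌉ = 144
j=2: r + 1k = 287.762727… → ⌈·⌉ = 288
j=3: r + 2k = 432.035454… → ⌈·⌉ = 433
j=4: r + 3k = 576.308181… → ⌈·⌉ = 577
j=5: r + 4k = 720.580909… → ⌈·⌉ = 721
j=6: r + 5k = 864.853636… → ⌈·⌉ = 865
j=7: r + 6k = 1009.126363… → ⌈·⌉ = 1010
j=8: r + 7k = 1153.399090… → ⌈·⌉ = 1154
j=9: r + 8k = 1297.671818… → ⌈·⌉ = 1298
j=10: r + 9k = 1441.944545… → ⌈·⌉ = 1442
j=11: r + 10k = 1586.217272… → ⌈·⌉ = 1587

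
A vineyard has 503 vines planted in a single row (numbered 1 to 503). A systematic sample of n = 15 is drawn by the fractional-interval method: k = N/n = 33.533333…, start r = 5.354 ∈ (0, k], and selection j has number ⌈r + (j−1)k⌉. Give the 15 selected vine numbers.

j=1: r + 0k = 5.354 → ⌈·⌉ = 6
j=2: r + 1k = 38.887333… → ⌈·⌉ = 39
j=3: r + 2k = 72.420666… → ⌈·⌉ = 73
j=4: r + 3k = 105.954 → ⌈·⌉ = 106
j=5: r + 4k = 139.487333… → ⌈·⌉ = 140
j=6: r + 5k = 173.020666… → ⌈·⌉ = 174
j=7: r + 6k = 206.554 → ⌈·⌉ = 207
j=8: r + 7k = 240.087333… → ⌈·⌉ = 241
j=9: r + 8k = 273.620666… → ⌈·⌉ = 274
j=10: r + 9k = 307.154 → ⌈·⌉ = 308
j=11: r + 10k = 340.687333… → ⌈·⌉ = 341
j=12: r + 11k = 374.220666… → ⌈·⌉ = 375
j=13: r + 12k = 407.754 → ⌈·⌉ = 408
j=14: r + 13k = 441.287333… → ⌈·⌉ = 442
j=15: r + 14k = 474.820666… → ⌈·⌉ = 475

6, 39, 73, 106, 140, 174, 207, 241, 274, 308, 341, 375, 408, 442, 475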